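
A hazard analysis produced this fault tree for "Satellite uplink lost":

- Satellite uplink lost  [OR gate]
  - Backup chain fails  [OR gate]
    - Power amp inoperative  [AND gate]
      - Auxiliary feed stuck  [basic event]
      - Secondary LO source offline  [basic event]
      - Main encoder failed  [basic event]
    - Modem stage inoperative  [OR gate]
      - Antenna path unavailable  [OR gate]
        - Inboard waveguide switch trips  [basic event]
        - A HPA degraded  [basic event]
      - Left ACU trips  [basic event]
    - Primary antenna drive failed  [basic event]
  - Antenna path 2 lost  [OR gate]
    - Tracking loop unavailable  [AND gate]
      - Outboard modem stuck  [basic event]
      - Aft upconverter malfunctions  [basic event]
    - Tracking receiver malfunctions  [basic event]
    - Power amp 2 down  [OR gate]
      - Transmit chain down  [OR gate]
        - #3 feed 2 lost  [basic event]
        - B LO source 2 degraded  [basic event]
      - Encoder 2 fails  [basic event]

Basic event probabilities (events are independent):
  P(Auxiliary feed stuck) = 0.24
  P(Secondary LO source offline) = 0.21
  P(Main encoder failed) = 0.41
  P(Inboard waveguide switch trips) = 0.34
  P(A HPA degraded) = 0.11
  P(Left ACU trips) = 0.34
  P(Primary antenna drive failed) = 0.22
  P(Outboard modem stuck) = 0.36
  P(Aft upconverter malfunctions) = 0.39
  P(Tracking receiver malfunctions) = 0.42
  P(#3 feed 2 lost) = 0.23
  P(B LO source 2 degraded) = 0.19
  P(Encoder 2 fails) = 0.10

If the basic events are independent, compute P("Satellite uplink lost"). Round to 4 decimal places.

0.9171

P(Power amp inoperative) [AND] = 0.24 × 0.21 × 0.41 = 0.020664
P(Antenna path unavailable) [OR] = 1 − (1−0.34) × (1−0.11) = 0.412600
P(Modem stage inoperative) [OR] = 1 − (1−0.412600) × (1−0.34) = 0.612316
P(Backup chain fails) [OR] = 1 − (1−0.020664) × (1−0.612316) × (1−0.22) = 0.703855
P(Tracking loop unavailable) [AND] = 0.36 × 0.39 = 0.140400
P(Transmit chain down) [OR] = 1 − (1−0.23) × (1−0.19) = 0.376300
P(Power amp 2 down) [OR] = 1 − (1−0.376300) × (1−0.10) = 0.438670
P(Antenna path 2 lost) [OR] = 1 − (1−0.140400) × (1−0.42) × (1−0.438670) = 0.720139
P(Satellite uplink lost) [OR] = 1 − (1−0.703855) × (1−0.720139) = 0.917121
Rounded to 4 decimal places: P(Satellite uplink lost) ≈ 0.9171.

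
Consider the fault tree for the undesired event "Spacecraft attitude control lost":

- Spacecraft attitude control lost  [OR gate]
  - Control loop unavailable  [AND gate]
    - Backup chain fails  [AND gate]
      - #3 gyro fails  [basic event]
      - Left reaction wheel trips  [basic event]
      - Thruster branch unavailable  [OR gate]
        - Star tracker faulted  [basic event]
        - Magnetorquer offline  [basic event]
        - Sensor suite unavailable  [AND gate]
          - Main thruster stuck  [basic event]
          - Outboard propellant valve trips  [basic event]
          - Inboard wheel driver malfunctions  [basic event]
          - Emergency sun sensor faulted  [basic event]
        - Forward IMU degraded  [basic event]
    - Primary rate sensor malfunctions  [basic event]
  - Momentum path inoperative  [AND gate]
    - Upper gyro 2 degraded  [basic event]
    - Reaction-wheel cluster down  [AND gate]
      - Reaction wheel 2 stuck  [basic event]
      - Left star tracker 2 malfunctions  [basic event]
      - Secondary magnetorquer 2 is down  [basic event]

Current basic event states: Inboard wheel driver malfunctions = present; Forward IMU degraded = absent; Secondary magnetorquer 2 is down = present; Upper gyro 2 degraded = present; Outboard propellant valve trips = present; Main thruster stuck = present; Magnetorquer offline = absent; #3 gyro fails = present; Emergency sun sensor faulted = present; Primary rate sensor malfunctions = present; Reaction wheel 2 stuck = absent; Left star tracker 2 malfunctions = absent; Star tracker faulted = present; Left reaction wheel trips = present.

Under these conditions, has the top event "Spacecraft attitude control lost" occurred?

Yes

Sensor suite unavailable [AND]: Main thruster stuck=occurs, Outboard propellant valve trips=occurs, Inboard wheel driver malfunctions=occurs, Emergency sun sensor faulted=occurs → all inputs occur → occurs.
Thruster branch unavailable [OR]: Star tracker faulted=occurs, Magnetorquer offline=not, Sensor suite unavailable=occurs, Forward IMU degraded=not → at least one input occurs → occurs.
Backup chain fails [AND]: #3 gyro fails=occurs, Left reaction wheel trips=occurs, Thruster branch unavailable=occurs → all inputs occur → occurs.
Control loop unavailable [AND]: Backup chain fails=occurs, Primary rate sensor malfunctions=occurs → all inputs occur → occurs.
Reaction-wheel cluster down [AND]: Reaction wheel 2 stuck=not, Left star tracker 2 malfunctions=not, Secondary magnetorquer 2 is down=occurs → not all inputs occur → does not occur.
Momentum path inoperative [AND]: Upper gyro 2 degraded=occurs, Reaction-wheel cluster down=not → not all inputs occur → does not occur.
Spacecraft attitude control lost [OR]: Control loop unavailable=occurs, Momentum path inoperative=not → at least one input occurs → occurs.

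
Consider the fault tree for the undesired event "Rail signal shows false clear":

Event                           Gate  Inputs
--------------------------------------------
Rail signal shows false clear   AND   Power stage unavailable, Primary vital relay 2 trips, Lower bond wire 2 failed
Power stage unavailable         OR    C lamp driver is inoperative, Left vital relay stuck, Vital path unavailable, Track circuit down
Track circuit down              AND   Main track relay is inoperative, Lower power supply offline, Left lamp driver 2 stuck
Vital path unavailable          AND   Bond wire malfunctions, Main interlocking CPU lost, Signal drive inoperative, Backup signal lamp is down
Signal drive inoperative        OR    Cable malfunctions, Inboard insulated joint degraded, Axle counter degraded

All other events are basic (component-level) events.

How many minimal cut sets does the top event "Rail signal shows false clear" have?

Signal drive inoperative [OR]: union of children's cut sets → 3 cut set(s).
Vital path unavailable [AND]: one cut set from each child combined → 1 × 1 × 3 × 1 = 3 cut set(s).
Track circuit down [AND]: one cut set from each child combined → 1 × 1 × 1 = 1 cut set(s).
Power stage unavailable [OR]: union of children's cut sets → 6 cut set(s).
Rail signal shows false clear [AND]: one cut set from each child combined → 6 × 1 × 1 = 6 cut set(s).
Minimal cut sets: {C lamp driver is inoperative, Lower bond wire 2 failed, Primary vital relay 2 trips}; {Left vital relay stuck, Lower bond wire 2 failed, Primary vital relay 2 trips}; {Backup signal lamp is down, Bond wire malfunctions, Cable malfunctions, Lower bond wire 2 failed, Main interlocking CPU lost, Primary vital relay 2 trips}; {Backup signal lamp is down, Bond wire malfunctions, Inboard insulated joint degraded, Lower bond wire 2 failed, Main interlocking CPU lost, Primary vital relay 2 trips}; {Axle counter degraded, Backup signal lamp is down, Bond wire malfunctions, Lower bond wire 2 failed, Main interlocking CPU lost, Primary vital relay 2 trips}; {Left lamp driver 2 stuck, Lower bond wire 2 failed, Lower power supply offline, Main track relay is inoperative, Primary vital relay 2 trips}.

6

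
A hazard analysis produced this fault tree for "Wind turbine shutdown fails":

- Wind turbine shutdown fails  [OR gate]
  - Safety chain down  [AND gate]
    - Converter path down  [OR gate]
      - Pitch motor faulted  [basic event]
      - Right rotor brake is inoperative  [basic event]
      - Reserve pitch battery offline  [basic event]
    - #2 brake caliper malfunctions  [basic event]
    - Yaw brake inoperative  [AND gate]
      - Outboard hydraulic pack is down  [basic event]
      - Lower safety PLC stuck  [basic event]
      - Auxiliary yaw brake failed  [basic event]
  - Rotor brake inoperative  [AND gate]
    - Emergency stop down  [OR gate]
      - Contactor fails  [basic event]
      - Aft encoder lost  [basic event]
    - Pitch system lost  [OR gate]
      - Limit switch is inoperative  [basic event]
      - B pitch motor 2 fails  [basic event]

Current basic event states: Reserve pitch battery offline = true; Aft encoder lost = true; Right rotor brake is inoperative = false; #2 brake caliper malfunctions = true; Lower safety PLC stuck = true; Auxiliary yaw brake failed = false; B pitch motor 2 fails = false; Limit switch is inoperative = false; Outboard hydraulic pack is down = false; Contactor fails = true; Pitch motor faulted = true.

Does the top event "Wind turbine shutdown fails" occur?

Converter path down [OR]: Pitch motor faulted=occurs, Right rotor brake is inoperative=not, Reserve pitch battery offline=occurs → at least one input occurs → occurs.
Yaw brake inoperative [AND]: Outboard hydraulic pack is down=not, Lower safety PLC stuck=occurs, Auxiliary yaw brake failed=not → not all inputs occur → does not occur.
Safety chain down [AND]: Converter path down=occurs, #2 brake caliper malfunctions=occurs, Yaw brake inoperative=not → not all inputs occur → does not occur.
Emergency stop down [OR]: Contactor fails=occurs, Aft encoder lost=occurs → at least one input occurs → occurs.
Pitch system lost [OR]: Limit switch is inoperative=not, B pitch motor 2 fails=not → no input occurs → does not occur.
Rotor brake inoperative [AND]: Emergency stop down=occurs, Pitch system lost=not → not all inputs occur → does not occur.
Wind turbine shutdown fails [OR]: Safety chain down=not, Rotor brake inoperative=not → no input occurs → does not occur.

No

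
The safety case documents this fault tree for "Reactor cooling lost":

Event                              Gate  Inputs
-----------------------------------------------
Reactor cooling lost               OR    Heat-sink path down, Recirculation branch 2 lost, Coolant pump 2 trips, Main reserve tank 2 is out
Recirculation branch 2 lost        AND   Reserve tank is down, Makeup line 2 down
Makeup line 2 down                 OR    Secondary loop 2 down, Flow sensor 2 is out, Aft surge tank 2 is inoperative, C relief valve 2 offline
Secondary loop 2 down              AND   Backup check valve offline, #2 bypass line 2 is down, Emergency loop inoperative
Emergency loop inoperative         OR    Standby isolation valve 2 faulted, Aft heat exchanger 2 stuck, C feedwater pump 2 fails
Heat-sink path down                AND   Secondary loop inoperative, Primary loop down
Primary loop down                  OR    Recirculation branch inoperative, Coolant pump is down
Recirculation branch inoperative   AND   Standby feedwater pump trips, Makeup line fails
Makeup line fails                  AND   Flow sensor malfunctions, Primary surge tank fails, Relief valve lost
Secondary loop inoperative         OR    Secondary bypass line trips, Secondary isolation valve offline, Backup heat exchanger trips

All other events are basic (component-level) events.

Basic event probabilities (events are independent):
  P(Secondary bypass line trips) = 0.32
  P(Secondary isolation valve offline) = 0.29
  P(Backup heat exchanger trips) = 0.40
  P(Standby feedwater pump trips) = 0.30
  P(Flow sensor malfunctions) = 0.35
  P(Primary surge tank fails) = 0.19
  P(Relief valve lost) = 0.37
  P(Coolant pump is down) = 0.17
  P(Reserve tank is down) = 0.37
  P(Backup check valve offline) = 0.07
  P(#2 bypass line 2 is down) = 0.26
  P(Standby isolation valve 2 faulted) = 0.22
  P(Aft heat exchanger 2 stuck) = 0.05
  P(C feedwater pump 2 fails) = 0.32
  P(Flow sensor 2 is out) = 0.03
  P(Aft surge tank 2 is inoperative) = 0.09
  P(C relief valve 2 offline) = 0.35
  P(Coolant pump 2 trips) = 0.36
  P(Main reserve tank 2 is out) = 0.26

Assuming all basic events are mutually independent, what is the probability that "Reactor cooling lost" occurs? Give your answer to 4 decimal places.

0.6518

P(Secondary loop inoperative) [OR] = 1 − (1−0.32) × (1−0.29) × (1−0.40) = 0.710320
P(Makeup line fails) [AND] = 0.35 × 0.19 × 0.37 = 0.024605
P(Recirculation branch inoperative) [AND] = 0.30 × 0.024605 = 0.007382
P(Primary loop down) [OR] = 1 − (1−0.007382) × (1−0.17) = 0.176127
P(Heat-sink path down) [AND] = 0.710320 × 0.176127 = 0.125107
P(Emergency loop inoperative) [OR] = 1 − (1−0.22) × (1−0.05) × (1−0.32) = 0.496120
P(Secondary loop 2 down) [AND] = 0.07 × 0.26 × 0.496120 = 0.009029
P(Makeup line 2 down) [OR] = 1 − (1−0.009029) × (1−0.03) × (1−0.09) × (1−0.35) = 0.431425
P(Recirculation branch 2 lost) [AND] = 0.37 × 0.431425 = 0.159627
P(Reactor cooling lost) [OR] = 1 − (1−0.125107) × (1−0.159627) × (1−0.36) × (1−0.26) = 0.651792
Rounded to 4 decimal places: P(Reactor cooling lost) ≈ 0.6518.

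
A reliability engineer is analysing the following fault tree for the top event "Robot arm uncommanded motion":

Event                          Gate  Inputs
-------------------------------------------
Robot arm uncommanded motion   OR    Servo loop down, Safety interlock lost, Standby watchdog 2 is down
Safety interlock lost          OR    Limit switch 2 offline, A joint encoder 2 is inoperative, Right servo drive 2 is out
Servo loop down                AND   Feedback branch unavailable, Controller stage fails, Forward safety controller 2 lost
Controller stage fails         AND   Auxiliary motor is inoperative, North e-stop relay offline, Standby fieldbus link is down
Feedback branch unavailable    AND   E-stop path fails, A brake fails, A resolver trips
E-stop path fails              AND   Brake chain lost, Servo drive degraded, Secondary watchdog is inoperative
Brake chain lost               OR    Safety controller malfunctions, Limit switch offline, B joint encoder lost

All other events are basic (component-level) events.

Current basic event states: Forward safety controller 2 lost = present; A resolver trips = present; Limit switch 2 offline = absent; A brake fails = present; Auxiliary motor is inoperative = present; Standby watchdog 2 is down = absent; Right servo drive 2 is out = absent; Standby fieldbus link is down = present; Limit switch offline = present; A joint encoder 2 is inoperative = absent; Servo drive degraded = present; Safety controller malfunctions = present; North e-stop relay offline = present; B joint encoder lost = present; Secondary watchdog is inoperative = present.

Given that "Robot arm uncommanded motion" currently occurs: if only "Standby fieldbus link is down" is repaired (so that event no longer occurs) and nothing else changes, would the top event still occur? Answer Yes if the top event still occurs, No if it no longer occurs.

No

Counterfactual: set "Standby fieldbus link is down" to not occurred.
Brake chain lost [OR]: Safety controller malfunctions=occurs, Limit switch offline=occurs, B joint encoder lost=occurs → at least one input occurs → occurs.
E-stop path fails [AND]: Brake chain lost=occurs, Servo drive degraded=occurs, Secondary watchdog is inoperative=occurs → all inputs occur → occurs.
Feedback branch unavailable [AND]: E-stop path fails=occurs, A brake fails=occurs, A resolver trips=occurs → all inputs occur → occurs.
Controller stage fails [AND]: Auxiliary motor is inoperative=occurs, North e-stop relay offline=occurs, Standby fieldbus link is down=not → not all inputs occur → does not occur.
Servo loop down [AND]: Feedback branch unavailable=occurs, Controller stage fails=not, Forward safety controller 2 lost=occurs → not all inputs occur → does not occur.
Safety interlock lost [OR]: Limit switch 2 offline=not, A joint encoder 2 is inoperative=not, Right servo drive 2 is out=not → no input occurs → does not occur.
Robot arm uncommanded motion [OR]: Servo loop down=not, Safety interlock lost=not, Standby watchdog 2 is down=not → no input occurs → does not occur.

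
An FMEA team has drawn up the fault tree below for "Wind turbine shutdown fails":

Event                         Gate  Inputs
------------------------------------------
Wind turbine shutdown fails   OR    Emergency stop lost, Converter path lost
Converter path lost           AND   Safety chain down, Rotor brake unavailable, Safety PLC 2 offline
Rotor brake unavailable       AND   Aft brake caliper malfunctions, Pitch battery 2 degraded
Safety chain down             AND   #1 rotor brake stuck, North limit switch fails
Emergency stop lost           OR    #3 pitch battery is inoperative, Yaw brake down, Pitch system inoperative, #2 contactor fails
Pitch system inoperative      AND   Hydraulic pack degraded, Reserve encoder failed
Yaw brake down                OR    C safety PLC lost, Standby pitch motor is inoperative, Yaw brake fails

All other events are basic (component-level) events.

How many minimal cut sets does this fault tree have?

7

Yaw brake down [OR]: union of children's cut sets → 3 cut set(s).
Pitch system inoperative [AND]: one cut set from each child combined → 1 × 1 = 1 cut set(s).
Emergency stop lost [OR]: union of children's cut sets → 6 cut set(s).
Safety chain down [AND]: one cut set from each child combined → 1 × 1 = 1 cut set(s).
Rotor brake unavailable [AND]: one cut set from each child combined → 1 × 1 = 1 cut set(s).
Converter path lost [AND]: one cut set from each child combined → 1 × 1 × 1 = 1 cut set(s).
Wind turbine shutdown fails [OR]: union of children's cut sets → 7 cut set(s).
Minimal cut sets: {#3 pitch battery is inoperative}; {C safety PLC lost}; {Standby pitch motor is inoperative}; {Yaw brake fails}; {Hydraulic pack degraded, Reserve encoder failed}; {#2 contactor fails}; {#1 rotor brake stuck, Aft brake caliper malfunctions, North limit switch fails, Pitch battery 2 degraded, Safety PLC 2 offline}.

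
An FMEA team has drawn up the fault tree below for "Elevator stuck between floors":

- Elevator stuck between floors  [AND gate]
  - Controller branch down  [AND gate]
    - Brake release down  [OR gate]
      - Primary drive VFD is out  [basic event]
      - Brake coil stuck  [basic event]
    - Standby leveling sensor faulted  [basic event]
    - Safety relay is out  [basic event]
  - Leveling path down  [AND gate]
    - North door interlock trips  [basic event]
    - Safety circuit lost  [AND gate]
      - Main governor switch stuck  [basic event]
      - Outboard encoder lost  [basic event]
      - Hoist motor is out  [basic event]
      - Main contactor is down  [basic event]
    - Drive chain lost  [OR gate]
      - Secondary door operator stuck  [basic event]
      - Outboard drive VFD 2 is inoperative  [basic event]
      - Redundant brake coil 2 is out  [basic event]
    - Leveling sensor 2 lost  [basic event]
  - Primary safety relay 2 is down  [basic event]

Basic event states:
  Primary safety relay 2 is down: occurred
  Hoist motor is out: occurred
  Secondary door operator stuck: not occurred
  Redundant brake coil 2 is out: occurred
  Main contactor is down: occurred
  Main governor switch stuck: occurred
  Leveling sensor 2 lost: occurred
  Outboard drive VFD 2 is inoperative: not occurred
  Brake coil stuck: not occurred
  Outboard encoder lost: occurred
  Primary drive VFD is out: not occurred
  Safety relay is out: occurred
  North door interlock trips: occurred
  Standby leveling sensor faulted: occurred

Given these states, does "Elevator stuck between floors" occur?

Brake release down [OR]: Primary drive VFD is out=not, Brake coil stuck=not → no input occurs → does not occur.
Controller branch down [AND]: Brake release down=not, Standby leveling sensor faulted=occurs, Safety relay is out=occurs → not all inputs occur → does not occur.
Safety circuit lost [AND]: Main governor switch stuck=occurs, Outboard encoder lost=occurs, Hoist motor is out=occurs, Main contactor is down=occurs → all inputs occur → occurs.
Drive chain lost [OR]: Secondary door operator stuck=not, Outboard drive VFD 2 is inoperative=not, Redundant brake coil 2 is out=occurs → at least one input occurs → occurs.
Leveling path down [AND]: North door interlock trips=occurs, Safety circuit lost=occurs, Drive chain lost=occurs, Leveling sensor 2 lost=occurs → all inputs occur → occurs.
Elevator stuck between floors [AND]: Controller branch down=not, Leveling path down=occurs, Primary safety relay 2 is down=occurs → not all inputs occur → does not occur.

No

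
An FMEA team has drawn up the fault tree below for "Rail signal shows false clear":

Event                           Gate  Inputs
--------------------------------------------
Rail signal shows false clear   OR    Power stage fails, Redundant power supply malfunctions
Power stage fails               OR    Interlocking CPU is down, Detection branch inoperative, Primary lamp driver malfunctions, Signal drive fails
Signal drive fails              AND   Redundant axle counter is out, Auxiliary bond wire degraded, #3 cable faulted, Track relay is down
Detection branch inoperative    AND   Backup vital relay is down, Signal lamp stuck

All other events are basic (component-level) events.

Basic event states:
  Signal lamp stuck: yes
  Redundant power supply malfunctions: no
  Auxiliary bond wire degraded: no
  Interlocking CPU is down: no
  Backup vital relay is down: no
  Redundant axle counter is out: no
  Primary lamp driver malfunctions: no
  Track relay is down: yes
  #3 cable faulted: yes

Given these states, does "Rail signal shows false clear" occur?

No

Detection branch inoperative [AND]: Backup vital relay is down=not, Signal lamp stuck=occurs → not all inputs occur → does not occur.
Signal drive fails [AND]: Redundant axle counter is out=not, Auxiliary bond wire degraded=not, #3 cable faulted=occurs, Track relay is down=occurs → not all inputs occur → does not occur.
Power stage fails [OR]: Interlocking CPU is down=not, Detection branch inoperative=not, Primary lamp driver malfunctions=not, Signal drive fails=not → no input occurs → does not occur.
Rail signal shows false clear [OR]: Power stage fails=not, Redundant power supply malfunctions=not → no input occurs → does not occur.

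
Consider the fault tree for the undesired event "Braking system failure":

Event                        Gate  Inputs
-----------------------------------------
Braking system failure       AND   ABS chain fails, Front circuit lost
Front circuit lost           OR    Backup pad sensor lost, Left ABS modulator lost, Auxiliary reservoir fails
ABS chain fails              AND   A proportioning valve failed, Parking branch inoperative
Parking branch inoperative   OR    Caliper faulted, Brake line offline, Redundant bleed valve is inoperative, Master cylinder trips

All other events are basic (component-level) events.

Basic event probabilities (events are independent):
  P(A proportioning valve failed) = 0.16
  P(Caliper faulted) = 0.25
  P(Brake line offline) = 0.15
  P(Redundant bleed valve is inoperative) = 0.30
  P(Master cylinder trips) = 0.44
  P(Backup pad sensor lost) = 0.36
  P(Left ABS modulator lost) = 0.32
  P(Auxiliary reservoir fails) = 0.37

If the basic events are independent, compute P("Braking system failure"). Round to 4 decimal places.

P(Parking branch inoperative) [OR] = 1 − (1−0.25) × (1−0.15) × (1−0.30) × (1−0.44) = 0.750100
P(ABS chain fails) [AND] = 0.16 × 0.750100 = 0.120016
P(Front circuit lost) [OR] = 1 − (1−0.36) × (1−0.32) × (1−0.37) = 0.725824
P(Braking system failure) [AND] = 0.120016 × 0.725824 = 0.087110
Rounded to 4 decimal places: P(Braking system failure) ≈ 0.0871.

0.0871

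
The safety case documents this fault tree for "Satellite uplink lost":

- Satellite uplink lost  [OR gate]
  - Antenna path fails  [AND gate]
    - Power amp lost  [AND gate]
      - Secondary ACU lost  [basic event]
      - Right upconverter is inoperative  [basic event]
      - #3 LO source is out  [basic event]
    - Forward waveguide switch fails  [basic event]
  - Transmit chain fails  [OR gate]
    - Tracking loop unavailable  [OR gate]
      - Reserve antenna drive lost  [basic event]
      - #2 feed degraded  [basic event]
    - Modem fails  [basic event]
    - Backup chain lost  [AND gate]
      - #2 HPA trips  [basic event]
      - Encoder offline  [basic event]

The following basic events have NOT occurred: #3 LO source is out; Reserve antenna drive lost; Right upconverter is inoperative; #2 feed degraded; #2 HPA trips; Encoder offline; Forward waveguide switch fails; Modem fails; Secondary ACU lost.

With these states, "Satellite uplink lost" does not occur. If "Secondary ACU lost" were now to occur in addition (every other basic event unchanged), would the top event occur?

Counterfactual: set "Secondary ACU lost" to occurred.
Power amp lost [AND]: Secondary ACU lost=occurs, Right upconverter is inoperative=not, #3 LO source is out=not → not all inputs occur → does not occur.
Antenna path fails [AND]: Power amp lost=not, Forward waveguide switch fails=not → not all inputs occur → does not occur.
Tracking loop unavailable [OR]: Reserve antenna drive lost=not, #2 feed degraded=not → no input occurs → does not occur.
Backup chain lost [AND]: #2 HPA trips=not, Encoder offline=not → not all inputs occur → does not occur.
Transmit chain fails [OR]: Tracking loop unavailable=not, Modem fails=not, Backup chain lost=not → no input occurs → does not occur.
Satellite uplink lost [OR]: Antenna path fails=not, Transmit chain fails=not → no input occurs → does not occur.

No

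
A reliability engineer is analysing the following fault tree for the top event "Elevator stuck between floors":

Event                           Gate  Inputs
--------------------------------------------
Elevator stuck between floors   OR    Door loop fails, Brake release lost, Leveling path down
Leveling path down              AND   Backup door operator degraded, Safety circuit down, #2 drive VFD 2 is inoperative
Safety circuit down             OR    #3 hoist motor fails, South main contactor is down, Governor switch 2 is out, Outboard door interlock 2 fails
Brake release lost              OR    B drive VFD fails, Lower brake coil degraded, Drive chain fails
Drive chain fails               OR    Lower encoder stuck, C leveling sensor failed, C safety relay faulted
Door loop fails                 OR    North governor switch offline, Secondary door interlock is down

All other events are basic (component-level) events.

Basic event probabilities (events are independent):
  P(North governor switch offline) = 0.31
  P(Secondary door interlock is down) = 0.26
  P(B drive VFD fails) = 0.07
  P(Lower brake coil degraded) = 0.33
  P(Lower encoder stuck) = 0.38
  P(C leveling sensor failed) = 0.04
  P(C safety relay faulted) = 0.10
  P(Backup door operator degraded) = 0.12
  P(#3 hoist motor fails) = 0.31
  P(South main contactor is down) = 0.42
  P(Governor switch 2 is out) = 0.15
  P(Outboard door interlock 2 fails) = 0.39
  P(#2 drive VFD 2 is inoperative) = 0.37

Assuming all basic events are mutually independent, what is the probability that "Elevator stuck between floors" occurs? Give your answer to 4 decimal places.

P(Door loop fails) [OR] = 1 − (1−0.31) × (1−0.26) = 0.489400
P(Drive chain fails) [OR] = 1 − (1−0.38) × (1−0.04) × (1−0.10) = 0.464320
P(Brake release lost) [OR] = 1 − (1−0.07) × (1−0.33) × (1−0.464320) = 0.666218
P(Safety circuit down) [OR] = 1 − (1−0.31) × (1−0.42) × (1−0.15) × (1−0.39) = 0.792496
P(Leveling path down) [AND] = 0.12 × 0.792496 × 0.37 = 0.035187
P(Elevator stuck between floors) [OR] = 1 − (1−0.489400) × (1−0.666218) × (1−0.035187) = 0.835568
Rounded to 4 decimal places: P(Elevator stuck between floors) ≈ 0.8356.

0.8356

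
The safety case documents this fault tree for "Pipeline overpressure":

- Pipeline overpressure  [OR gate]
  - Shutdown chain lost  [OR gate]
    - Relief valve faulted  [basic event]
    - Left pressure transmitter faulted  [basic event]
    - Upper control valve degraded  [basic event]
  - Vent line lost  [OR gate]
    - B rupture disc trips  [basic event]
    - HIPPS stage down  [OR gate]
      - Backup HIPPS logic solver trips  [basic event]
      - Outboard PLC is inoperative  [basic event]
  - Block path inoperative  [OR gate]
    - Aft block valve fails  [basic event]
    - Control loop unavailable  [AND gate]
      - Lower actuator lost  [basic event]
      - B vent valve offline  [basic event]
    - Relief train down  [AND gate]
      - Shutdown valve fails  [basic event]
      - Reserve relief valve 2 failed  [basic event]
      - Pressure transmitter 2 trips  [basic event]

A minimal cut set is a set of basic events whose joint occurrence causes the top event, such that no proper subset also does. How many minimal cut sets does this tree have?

Shutdown chain lost [OR]: union of children's cut sets → 3 cut set(s).
HIPPS stage down [OR]: union of children's cut sets → 2 cut set(s).
Vent line lost [OR]: union of children's cut sets → 3 cut set(s).
Control loop unavailable [AND]: one cut set from each child combined → 1 × 1 = 1 cut set(s).
Relief train down [AND]: one cut set from each child combined → 1 × 1 × 1 = 1 cut set(s).
Block path inoperative [OR]: union of children's cut sets → 3 cut set(s).
Pipeline overpressure [OR]: union of children's cut sets → 9 cut set(s).
Minimal cut sets: {Relief valve faulted}; {Left pressure transmitter faulted}; {Upper control valve degraded}; {B rupture disc trips}; {Backup HIPPS logic solver trips}; {Outboard PLC is inoperative}; {Aft block valve fails}; {B vent valve offline, Lower actuator lost}; {Pressure transmitter 2 trips, Reserve relief valve 2 failed, Shutdown valve fails}.

9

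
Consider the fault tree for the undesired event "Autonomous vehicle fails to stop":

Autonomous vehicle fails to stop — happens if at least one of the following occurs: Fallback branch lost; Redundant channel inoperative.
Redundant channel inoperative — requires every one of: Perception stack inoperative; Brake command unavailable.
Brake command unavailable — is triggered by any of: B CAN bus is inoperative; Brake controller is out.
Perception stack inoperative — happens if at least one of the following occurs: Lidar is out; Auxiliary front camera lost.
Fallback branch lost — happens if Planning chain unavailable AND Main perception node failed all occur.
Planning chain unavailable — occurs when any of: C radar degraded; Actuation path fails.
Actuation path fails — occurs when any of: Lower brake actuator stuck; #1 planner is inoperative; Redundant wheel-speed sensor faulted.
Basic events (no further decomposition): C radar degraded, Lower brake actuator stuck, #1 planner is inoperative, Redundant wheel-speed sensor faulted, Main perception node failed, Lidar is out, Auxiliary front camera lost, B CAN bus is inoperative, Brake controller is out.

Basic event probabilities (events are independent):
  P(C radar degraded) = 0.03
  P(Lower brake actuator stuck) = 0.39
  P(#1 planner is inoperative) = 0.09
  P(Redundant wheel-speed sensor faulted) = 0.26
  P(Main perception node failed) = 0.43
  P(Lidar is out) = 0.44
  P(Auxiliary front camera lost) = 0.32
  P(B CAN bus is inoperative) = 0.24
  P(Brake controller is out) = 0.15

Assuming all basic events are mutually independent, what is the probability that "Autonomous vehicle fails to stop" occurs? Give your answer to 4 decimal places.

0.4212

P(Actuation path fails) [OR] = 1 − (1−0.39) × (1−0.09) × (1−0.26) = 0.589226
P(Planning chain unavailable) [OR] = 1 − (1−0.03) × (1−0.589226) = 0.601549
P(Fallback branch lost) [AND] = 0.601549 × 0.43 = 0.258666
P(Perception stack inoperative) [OR] = 1 − (1−0.44) × (1−0.32) = 0.619200
P(Brake command unavailable) [OR] = 1 − (1−0.24) × (1−0.15) = 0.354000
P(Redundant channel inoperative) [AND] = 0.619200 × 0.354000 = 0.219197
P(Autonomous vehicle fails to stop) [OR] = 1 − (1−0.258666) × (1−0.219197) = 0.421164
Rounded to 4 decimal places: P(Autonomous vehicle fails to stop) ≈ 0.4212.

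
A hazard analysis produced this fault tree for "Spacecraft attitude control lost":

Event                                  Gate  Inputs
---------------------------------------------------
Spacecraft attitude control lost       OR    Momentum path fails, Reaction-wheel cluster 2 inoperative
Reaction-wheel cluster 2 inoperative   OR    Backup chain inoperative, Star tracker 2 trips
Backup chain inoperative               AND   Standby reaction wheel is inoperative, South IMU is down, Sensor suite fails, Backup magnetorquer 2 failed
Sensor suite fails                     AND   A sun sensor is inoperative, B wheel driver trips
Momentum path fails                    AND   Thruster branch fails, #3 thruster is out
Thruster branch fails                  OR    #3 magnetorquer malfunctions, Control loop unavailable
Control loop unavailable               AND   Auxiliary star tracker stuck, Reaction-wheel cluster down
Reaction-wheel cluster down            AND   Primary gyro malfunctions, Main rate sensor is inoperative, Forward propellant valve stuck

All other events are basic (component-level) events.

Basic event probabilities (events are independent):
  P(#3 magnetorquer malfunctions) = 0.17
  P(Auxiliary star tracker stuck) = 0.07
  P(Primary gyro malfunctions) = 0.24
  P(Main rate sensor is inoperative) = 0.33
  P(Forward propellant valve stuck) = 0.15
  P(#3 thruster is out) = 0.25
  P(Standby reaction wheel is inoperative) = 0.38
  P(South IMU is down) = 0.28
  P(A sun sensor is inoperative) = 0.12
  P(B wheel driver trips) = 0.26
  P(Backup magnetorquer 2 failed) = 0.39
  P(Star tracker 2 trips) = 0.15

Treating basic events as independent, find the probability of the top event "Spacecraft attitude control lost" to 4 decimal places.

P(Reaction-wheel cluster down) [AND] = 0.24 × 0.33 × 0.15 = 0.011880
P(Control loop unavailable) [AND] = 0.07 × 0.011880 = 0.000832
P(Thruster branch fails) [OR] = 1 − (1−0.17) × (1−0.000832) = 0.170691
P(Momentum path fails) [AND] = 0.170691 × 0.25 = 0.042673
P(Sensor suite fails) [AND] = 0.12 × 0.26 = 0.031200
P(Backup chain inoperative) [AND] = 0.38 × 0.28 × 0.031200 × 0.39 = 0.001295
P(Reaction-wheel cluster 2 inoperative) [OR] = 1 − (1−0.001295) × (1−0.15) = 0.151101
P(Spacecraft attitude control lost) [OR] = 1 − (1−0.042673) × (1−0.151101) = 0.187326
Rounded to 4 decimal places: P(Spacecraft attitude control lost) ≈ 0.1873.

0.1873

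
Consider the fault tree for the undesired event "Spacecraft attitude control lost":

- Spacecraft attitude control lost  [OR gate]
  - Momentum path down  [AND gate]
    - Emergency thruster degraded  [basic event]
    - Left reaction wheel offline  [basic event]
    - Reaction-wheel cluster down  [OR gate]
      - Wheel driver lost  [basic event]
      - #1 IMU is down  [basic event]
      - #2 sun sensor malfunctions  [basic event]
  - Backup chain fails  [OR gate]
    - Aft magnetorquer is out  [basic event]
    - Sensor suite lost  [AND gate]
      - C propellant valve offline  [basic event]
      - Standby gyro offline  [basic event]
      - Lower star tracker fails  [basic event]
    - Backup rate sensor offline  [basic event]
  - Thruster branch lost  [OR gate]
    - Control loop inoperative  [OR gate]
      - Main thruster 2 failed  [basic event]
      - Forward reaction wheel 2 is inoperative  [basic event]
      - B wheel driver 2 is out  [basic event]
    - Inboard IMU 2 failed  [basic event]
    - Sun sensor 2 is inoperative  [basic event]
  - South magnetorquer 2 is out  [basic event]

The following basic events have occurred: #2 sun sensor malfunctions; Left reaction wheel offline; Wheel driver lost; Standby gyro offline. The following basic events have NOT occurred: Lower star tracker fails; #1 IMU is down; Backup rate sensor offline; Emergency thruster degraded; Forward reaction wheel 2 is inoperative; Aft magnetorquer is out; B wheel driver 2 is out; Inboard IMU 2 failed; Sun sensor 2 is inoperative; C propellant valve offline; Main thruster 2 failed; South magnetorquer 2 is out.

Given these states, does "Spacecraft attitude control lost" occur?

Reaction-wheel cluster down [OR]: Wheel driver lost=occurs, #1 IMU is down=not, #2 sun sensor malfunctions=occurs → at least one input occurs → occurs.
Momentum path down [AND]: Emergency thruster degraded=not, Left reaction wheel offline=occurs, Reaction-wheel cluster down=occurs → not all inputs occur → does not occur.
Sensor suite lost [AND]: C propellant valve offline=not, Standby gyro offline=occurs, Lower star tracker fails=not → not all inputs occur → does not occur.
Backup chain fails [OR]: Aft magnetorquer is out=not, Sensor suite lost=not, Backup rate sensor offline=not → no input occurs → does not occur.
Control loop inoperative [OR]: Main thruster 2 failed=not, Forward reaction wheel 2 is inoperative=not, B wheel driver 2 is out=not → no input occurs → does not occur.
Thruster branch lost [OR]: Control loop inoperative=not, Inboard IMU 2 failed=not, Sun sensor 2 is inoperative=not → no input occurs → does not occur.
Spacecraft attitude control lost [OR]: Momentum path down=not, Backup chain fails=not, Thruster branch lost=not, South magnetorquer 2 is out=not → no input occurs → does not occur.

No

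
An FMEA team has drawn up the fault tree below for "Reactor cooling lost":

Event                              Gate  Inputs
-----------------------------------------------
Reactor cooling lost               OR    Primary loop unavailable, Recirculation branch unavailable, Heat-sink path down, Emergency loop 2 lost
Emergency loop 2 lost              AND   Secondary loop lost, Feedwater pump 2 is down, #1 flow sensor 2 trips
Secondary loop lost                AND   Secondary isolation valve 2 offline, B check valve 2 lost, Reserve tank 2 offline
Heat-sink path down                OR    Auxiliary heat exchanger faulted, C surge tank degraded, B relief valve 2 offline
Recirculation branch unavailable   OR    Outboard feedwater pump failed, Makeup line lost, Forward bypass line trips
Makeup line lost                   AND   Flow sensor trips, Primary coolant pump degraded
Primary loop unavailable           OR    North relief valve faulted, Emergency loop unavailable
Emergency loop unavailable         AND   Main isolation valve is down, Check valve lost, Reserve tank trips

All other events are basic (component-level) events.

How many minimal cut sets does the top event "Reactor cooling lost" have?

Emergency loop unavailable [AND]: one cut set from each child combined → 1 × 1 × 1 = 1 cut set(s).
Primary loop unavailable [OR]: union of children's cut sets → 2 cut set(s).
Makeup line lost [AND]: one cut set from each child combined → 1 × 1 = 1 cut set(s).
Recirculation branch unavailable [OR]: union of children's cut sets → 3 cut set(s).
Heat-sink path down [OR]: union of children's cut sets → 3 cut set(s).
Secondary loop lost [AND]: one cut set from each child combined → 1 × 1 × 1 = 1 cut set(s).
Emergency loop 2 lost [AND]: one cut set from each child combined → 1 × 1 × 1 = 1 cut set(s).
Reactor cooling lost [OR]: union of children's cut sets → 9 cut set(s).
Minimal cut sets: {North relief valve faulted}; {Check valve lost, Main isolation valve is down, Reserve tank trips}; {Outboard feedwater pump failed}; {Flow sensor trips, Primary coolant pump degraded}; {Forward bypass line trips}; {Auxiliary heat exchanger faulted}; {C surge tank degraded}; {B relief valve 2 offline}; {#1 flow sensor 2 trips, B check valve 2 lost, Feedwater pump 2 is down, Reserve tank 2 offline, Secondary isolation valve 2 offline}.

9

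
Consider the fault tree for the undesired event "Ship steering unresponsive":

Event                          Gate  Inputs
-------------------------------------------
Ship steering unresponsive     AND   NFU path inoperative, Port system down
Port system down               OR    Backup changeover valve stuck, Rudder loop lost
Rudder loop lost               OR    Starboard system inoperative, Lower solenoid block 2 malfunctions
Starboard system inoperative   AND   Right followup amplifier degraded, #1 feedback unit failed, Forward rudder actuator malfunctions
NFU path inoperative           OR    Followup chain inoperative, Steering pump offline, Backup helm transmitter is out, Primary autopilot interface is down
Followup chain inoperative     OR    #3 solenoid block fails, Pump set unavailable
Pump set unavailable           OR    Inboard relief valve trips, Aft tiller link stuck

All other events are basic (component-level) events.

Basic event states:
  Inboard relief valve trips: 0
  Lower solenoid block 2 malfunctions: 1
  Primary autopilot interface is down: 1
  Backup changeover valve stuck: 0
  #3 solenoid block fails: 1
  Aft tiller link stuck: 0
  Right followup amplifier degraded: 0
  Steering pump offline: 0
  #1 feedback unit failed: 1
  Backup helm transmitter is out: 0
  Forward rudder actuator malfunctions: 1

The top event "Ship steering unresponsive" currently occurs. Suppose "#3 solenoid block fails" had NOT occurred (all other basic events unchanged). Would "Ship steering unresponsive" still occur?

Yes

Counterfactual: set "#3 solenoid block fails" to not occurred.
Pump set unavailable [OR]: Inboard relief valve trips=not, Aft tiller link stuck=not → no input occurs → does not occur.
Followup chain inoperative [OR]: #3 solenoid block fails=not, Pump set unavailable=not → no input occurs → does not occur.
NFU path inoperative [OR]: Followup chain inoperative=not, Steering pump offline=not, Backup helm transmitter is out=not, Primary autopilot interface is down=occurs → at least one input occurs → occurs.
Starboard system inoperative [AND]: Right followup amplifier degraded=not, #1 feedback unit failed=occurs, Forward rudder actuator malfunctions=occurs → not all inputs occur → does not occur.
Rudder loop lost [OR]: Starboard system inoperative=not, Lower solenoid block 2 malfunctions=occurs → at least one input occurs → occurs.
Port system down [OR]: Backup changeover valve stuck=not, Rudder loop lost=occurs → at least one input occurs → occurs.
Ship steering unresponsive [AND]: NFU path inoperative=occurs, Port system down=occurs → all inputs occur → occurs.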